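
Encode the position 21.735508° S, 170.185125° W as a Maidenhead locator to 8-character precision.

AG48vg73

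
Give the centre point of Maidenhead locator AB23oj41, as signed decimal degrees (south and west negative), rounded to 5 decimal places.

-76.61875, -174.79583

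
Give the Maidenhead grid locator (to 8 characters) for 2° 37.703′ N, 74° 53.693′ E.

MJ72kp70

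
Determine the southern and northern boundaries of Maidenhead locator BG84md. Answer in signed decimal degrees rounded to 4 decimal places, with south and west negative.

-25.8750, -25.8333

Field B=1, G=6: +1·20° lon, +6·10° lat → SW at lon -160°, lat -30°.
Square 8, 4: +8·2° lon, +4·1° lat → SW at lon -144°, lat -26°.
Subsquare m=12, d=3: +12·0.0833333° lon, +3·0.0416667° lat → SW at lon -143°, lat -25.875°.
Cell spans 0.0833333° lon × 0.0416667° lat.
south -25.8750, north -25.8333.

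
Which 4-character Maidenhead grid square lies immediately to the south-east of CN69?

CN78

Longitude square 6; +1 → 7.
Latitude square 9; −1 → 8.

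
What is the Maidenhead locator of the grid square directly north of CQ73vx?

CQ74va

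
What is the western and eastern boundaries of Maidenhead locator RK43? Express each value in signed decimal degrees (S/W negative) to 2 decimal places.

Field R=17, K=10: +17·20° lon, +10·10° lat → SW at lon 160°, lat 10°.
Square 4, 3: +4·2° lon, +3·1° lat → SW at lon 168°, lat 13°.
Cell spans 2° lon × 1° lat.
west 168.00, east 170.00.

168.00, 170.00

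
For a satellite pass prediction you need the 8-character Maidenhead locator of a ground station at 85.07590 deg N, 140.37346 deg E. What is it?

QR05eb48

Add 180° to longitude and 90° to latitude: 320.37346, 175.07590.
Field: 320.37346/20 → 16 → Q, 175.07590/10 → 17 → R; chars QR.
Square: 0.37346/2 → 0, 5.07590/1 → 5; chars 05.
Subsquare: 0.37346/0.0833333 → 4 → e, 0.07590/0.0416667 → 1 → b; chars eb.
Extended square: 0.04013/0.00833333 → 4, 0.03423/0.00416667 → 8; chars 48.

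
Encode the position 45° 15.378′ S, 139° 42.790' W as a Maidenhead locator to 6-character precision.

CE04dr

Shift to the Maidenhead origin (180°W, 90°S): lon 40.2868, lat 44.7437.
Field: 40.2868/20 → 2 → C, 44.7437/10 → 4 → E; chars CE.
Square: 0.2868/2 → 0, 4.7437/1 → 4; chars 04.
Subsquare: 0.2868/0.0833333 → 3 → d, 0.7437/0.0416667 → 17 → r; chars dr.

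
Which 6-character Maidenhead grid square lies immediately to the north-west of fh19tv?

Longitude subsquare t = 19; −1 → 18 = s.
Latitude subsquare v = 21; +1 → 22 = w.

FH19sw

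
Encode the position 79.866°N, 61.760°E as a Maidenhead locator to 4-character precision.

MQ09

Add 180° to longitude and 90° to latitude: 241.76, 169.87.
Field: 241.76/20 → 12 → M, 169.87/10 → 16 → Q; chars MQ.
Square: 1.76/2 → 0, 9.87/1 → 9; chars 09.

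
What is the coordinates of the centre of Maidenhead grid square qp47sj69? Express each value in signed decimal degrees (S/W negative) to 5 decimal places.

Field Q=16, P=15: +16·20° lon, +15·10° lat → SW at lon 140°, lat 60°.
Square 4, 7: +4·2° lon, +7·1° lat → SW at lon 148°, lat 67°.
Subsquare s=18, j=9: +18·0.0833333° lon, +9·0.0416667° lat → SW at lon 149.5°, lat 67.375°.
Extended square 6, 9: +6·0.00833333° lon, +9·0.00416667° lat → SW at lon 149.55°, lat 67.4125°.
Cell spans 0.00833333° lon × 0.00416667° lat. Centre is SW corner plus half of each.
latitude 67.41458, longitude 149.55417.

67.41458, 149.55417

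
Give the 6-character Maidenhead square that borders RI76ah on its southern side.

Latitude subsquare h = 7; −1 → 6 = g.
The longitude characters are unchanged.

RI76ag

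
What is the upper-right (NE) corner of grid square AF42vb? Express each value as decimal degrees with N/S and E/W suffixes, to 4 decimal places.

37.9167° S, 170.1667° W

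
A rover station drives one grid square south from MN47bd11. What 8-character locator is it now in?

MN47bd10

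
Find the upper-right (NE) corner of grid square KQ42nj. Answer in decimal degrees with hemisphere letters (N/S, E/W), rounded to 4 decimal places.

Field K=10, Q=16: +10·20° lon, +16·10° lat → SW at lon 20°, lat 70°.
Square 4, 2: +4·2° lon, +2·1° lat → SW at lon 28°, lat 72°.
Subsquare n=13, j=9: +13·0.0833333° lon, +9·0.0416667° lat → SW at lon 29.0833°, lat 72.375°.
Cell spans 0.0833333° lon × 0.0416667° lat. NE corner is SW corner plus one full cell.
latitude 72.4167° N, longitude 29.1667° E.

72.4167° N, 29.1667° E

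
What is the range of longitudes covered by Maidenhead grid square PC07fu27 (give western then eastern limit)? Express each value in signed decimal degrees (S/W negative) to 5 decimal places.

Field P=15, C=2: +15·20° lon, +2·10° lat → SW at lon 120°, lat -70°.
Square 0, 7: +0·2° lon, +7·1° lat → SW at lon 120°, lat -63°.
Subsquare f=5, u=20: +5·0.0833333° lon, +20·0.0416667° lat → SW at lon 120.417°, lat -62.1667°.
Extended square 2, 7: +2·0.00833333° lon, +7·0.00416667° lat → SW at lon 120.433°, lat -62.1375°.
Cell spans 0.00833333° lon × 0.00416667° lat.
west 120.43333, east 120.44167.

120.43333, 120.44167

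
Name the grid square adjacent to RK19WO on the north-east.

RK19xp

Longitude subsquare w = 22; +1 → 23 = x.
Latitude subsquare o = 14; +1 → 15 = p.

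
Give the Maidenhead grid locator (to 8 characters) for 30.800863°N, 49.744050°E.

Add 180° to longitude and 90° to latitude: 229.74405, 120.80086.
Field: lon ⌊229.74405/20⌋ = 11 → L; lat ⌊120.80086/10⌋ = 12 → M.
Square: lon ⌊9.74405/2⌋ = 4; lat ⌊0.80086/1⌋ = 0.
Subsquare: lon ⌊1.74405/0.0833333⌋ = 20 → u; lat ⌊0.80086/0.0416667⌋ = 19 → t.
Extended square: lon ⌊0.07738/0.00833333⌋ = 9; lat ⌊0.00920/0.00416667⌋ = 2.

LM40ut92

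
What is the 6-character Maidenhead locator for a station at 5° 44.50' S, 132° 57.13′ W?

Shift to the Maidenhead origin (180°W, 90°S): lon 47.0478, lat 84.2583.
Field: 47.0478/20 → 2 → C, 84.2583/10 → 8 → I; chars CI.
Square: 7.0478/2 → 3, 4.2583/1 → 4; chars 34.
Subsquare: 1.0478/0.0833333 → 12 → m, 0.2583/0.0416667 → 6 → g; chars mg.

CI34mg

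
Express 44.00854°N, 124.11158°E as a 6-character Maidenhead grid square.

PN24ba

Add 180° to longitude and 90° to latitude: 304.1116, 134.0085.
Field (20°×10°, letters A–R): lon ⌊304.1116/20⌋ = 15 → P; lat ⌊134.0085/10⌋ = 13 → N.
Square (2°×1°, digits 0–9): lon ⌊4.1116/2⌋ = 2; lat ⌊4.0085/1⌋ = 4.
Subsquare (5′×2.5′, letters a–x): lon ⌊0.1116/0.0833333⌋ = 1 → b; lat ⌊0.0085/0.0416667⌋ = 0 → a.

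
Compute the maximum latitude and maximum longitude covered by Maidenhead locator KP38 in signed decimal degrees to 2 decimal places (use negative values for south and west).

Field K=10, P=15: +10·20° lon, +15·10° lat → SW at lon 20°, lat 60°.
Square 3, 8: +3·2° lon, +8·1° lat → SW at lon 26°, lat 68°.
Cell spans 2° lon × 1° lat. NE corner is SW corner plus one full cell.
latitude 69.00, longitude 28.00.

69.00, 28.00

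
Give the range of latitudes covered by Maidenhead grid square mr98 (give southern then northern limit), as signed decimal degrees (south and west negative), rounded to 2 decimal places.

Field M=12, R=17: +12·20° lon, +17·10° lat → SW at lon 60°, lat 80°.
Square 9, 8: +9·2° lon, +8·1° lat → SW at lon 78°, lat 88°.
Cell spans 2° lon × 1° lat.
south 88.00, north 89.00.

88.00, 89.00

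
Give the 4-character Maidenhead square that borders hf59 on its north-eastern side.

Longitude square 5; +1 → 6.
Latitude square 9; +1 → 10, wraps to 0, carry into field.
Latitude field F = 5; +1 → 6 = G.

HG60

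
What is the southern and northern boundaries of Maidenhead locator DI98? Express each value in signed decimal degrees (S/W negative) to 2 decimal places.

-2.00, -1.00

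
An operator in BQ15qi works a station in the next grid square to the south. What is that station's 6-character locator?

BQ15qh

Latitude subsquare i = 8; −1 → 7 = h.
The longitude characters are unchanged.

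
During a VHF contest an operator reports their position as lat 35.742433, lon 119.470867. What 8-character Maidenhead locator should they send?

Offset from 180°W / 90°S: lon 299.47087°, lat 125.74243°.
Field: 299.47087/20 → 14 → O, 125.74243/10 → 12 → M; chars OM.
Square: 19.47087/2 → 9, 5.74243/1 → 5; chars 95.
Subsquare: 1.47087/0.0833333 → 17 → r, 0.74243/0.0416667 → 17 → r; chars rr.
Extended square: 0.05420/0.00833333 → 6, 0.03410/0.00416667 → 8; chars 68.

OM95rr68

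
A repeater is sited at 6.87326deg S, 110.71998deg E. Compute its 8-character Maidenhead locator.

Shift to the Maidenhead origin (180°W, 90°S): lon 290.71998, lat 83.12674.
Field (20°×10°, letters A–R): 290.71998/20 → 14 → O, 83.12674/10 → 8 → I; chars OI.
Square (2°×1°, digits 0–9): 10.71998/2 → 5, 3.12674/1 → 3; chars 53.
Subsquare (5′×2.5′, letters a–x): 0.71998/0.0833333 → 8 → i, 0.12674/0.0416667 → 3 → d; chars id.
Extended square (30″×15″, digits 0–9): 0.05331/0.00833333 → 6, 0.00174/0.00416667 → 0; chars 60.

OI53id60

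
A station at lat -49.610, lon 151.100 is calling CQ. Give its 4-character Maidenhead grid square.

Offset from 180°W / 90°S: lon 331.10°, lat 40.39°.
Field: 331.10/20 → 16 → Q, 40.39/10 → 4 → E; chars QE.
Square: 11.10/2 → 5, 0.39/1 → 0; chars 50.

QE50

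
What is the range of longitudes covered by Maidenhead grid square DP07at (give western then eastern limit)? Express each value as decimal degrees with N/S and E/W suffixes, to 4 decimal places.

120.0000° W, 119.9167° W

Field D=3, P=15: +3·20° lon, +15·10° lat → SW at lon -120°, lat 60°.
Square 0, 7: +0·2° lon, +7·1° lat → SW at lon -120°, lat 67°.
Subsquare a=0, t=19: +0·0.0833333° lon, +19·0.0416667° lat → SW at lon -120°, lat 67.7917°.
Cell spans 0.0833333° lon × 0.0416667° lat.
west 120.0000° W, east 119.9167° W.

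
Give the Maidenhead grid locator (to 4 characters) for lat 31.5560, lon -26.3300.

Offset from 180°W / 90°S: lon 153.67°, lat 121.56°.
Field: lon ⌊153.67/20⌋ = 7 → H; lat ⌊121.56/10⌋ = 12 → M.
Square: lon ⌊13.67/2⌋ = 6; lat ⌊1.56/1⌋ = 1.

HM61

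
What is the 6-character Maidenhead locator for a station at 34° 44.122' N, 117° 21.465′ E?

OM84qr

Offset from 180°W / 90°S: lon 297.3578°, lat 124.7354°.
Field: 297.3578/20 → 14 → O, 124.7354/10 → 12 → M; chars OM.
Square: 17.3578/2 → 8, 4.7354/1 → 4; chars 84.
Subsquare: 1.3578/0.0833333 → 16 → q, 0.7354/0.0416667 → 17 → r; chars qr.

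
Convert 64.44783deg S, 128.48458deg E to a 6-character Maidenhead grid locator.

PC45fn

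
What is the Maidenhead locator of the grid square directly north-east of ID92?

Longitude square 9; +1 → 10, wraps to 0, carry into field.
Longitude field I = 8; +1 → 9 = J.
Latitude square 2; +1 → 3.

JD03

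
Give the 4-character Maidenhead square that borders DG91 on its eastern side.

EG01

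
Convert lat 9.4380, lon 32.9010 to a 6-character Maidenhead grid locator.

KJ69kk

Offset from 180°W / 90°S: lon 212.9010°, lat 99.4380°.
Field (20°×10°, letters A–R): lon ⌊212.9010/20⌋ = 10 → K; lat ⌊99.4380/10⌋ = 9 → J.
Square (2°×1°, digits 0–9): lon ⌊12.9010/2⌋ = 6; lat ⌊9.4380/1⌋ = 9.
Subsquare (5′×2.5′, letters a–x): lon ⌊0.9010/0.0833333⌋ = 10 → k; lat ⌊0.4380/0.0416667⌋ = 10 → k.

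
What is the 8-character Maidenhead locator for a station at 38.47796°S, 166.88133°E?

RF31km55

Offset from 180°W / 90°S: lon 346.88133°, lat 51.52204°.
Field: lon ⌊346.88133/20⌋ = 17 → R; lat ⌊51.52204/10⌋ = 5 → F.
Square: lon ⌊6.88133/2⌋ = 3; lat ⌊1.52204/1⌋ = 1.
Subsquare: lon ⌊0.88133/0.0833333⌋ = 10 → k; lat ⌊0.52204/0.0416667⌋ = 12 → m.
Extended square: lon ⌊0.04800/0.00833333⌋ = 5; lat ⌊0.02204/0.00416667⌋ = 5.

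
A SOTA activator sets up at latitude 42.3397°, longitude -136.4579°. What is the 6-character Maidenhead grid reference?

CN12si

Add 180° to longitude and 90° to latitude: 43.5421, 132.3397.
Field (20°×10°, letters A–R): lon ⌊43.5421/20⌋ = 2 → C; lat ⌊132.3397/10⌋ = 13 → N.
Square (2°×1°, digits 0–9): lon ⌊3.5421/2⌋ = 1; lat ⌊2.3397/1⌋ = 2.
Subsquare (5′×2.5′, letters a–x): lon ⌊1.5421/0.0833333⌋ = 18 → s; lat ⌊0.3397/0.0416667⌋ = 8 → i.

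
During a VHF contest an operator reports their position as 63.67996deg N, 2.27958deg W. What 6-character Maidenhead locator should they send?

Offset from 180°W / 90°S: lon 177.7204°, lat 153.6800°.
Field: 177.7204/20 → 8 → I, 153.6800/10 → 15 → P; chars IP.
Square: 17.7204/2 → 8, 3.6800/1 → 3; chars 83.
Subsquare: 1.7204/0.0833333 → 20 → u, 0.6800/0.0416667 → 16 → q; chars uq.

IP83uq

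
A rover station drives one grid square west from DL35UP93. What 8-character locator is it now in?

Longitude extended square 9; −1 → 8.
The latitude characters are unchanged.

DL35up83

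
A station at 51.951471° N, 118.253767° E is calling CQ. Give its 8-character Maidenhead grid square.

OO91dw08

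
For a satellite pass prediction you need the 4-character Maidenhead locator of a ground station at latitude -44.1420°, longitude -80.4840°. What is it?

Add 180° to longitude and 90° to latitude: 99.52, 45.86.
Field (20°×10°, letters A–R): lon ⌊99.52/20⌋ = 4 → E; lat ⌊45.86/10⌋ = 4 → E.
Square (2°×1°, digits 0–9): lon ⌊19.52/2⌋ = 9; lat ⌊5.86/1⌋ = 5.

EE95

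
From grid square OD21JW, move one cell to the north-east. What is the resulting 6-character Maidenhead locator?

OD21kx

Longitude subsquare j = 9; +1 → 10 = k.
Latitude subsquare w = 22; +1 → 23 = x.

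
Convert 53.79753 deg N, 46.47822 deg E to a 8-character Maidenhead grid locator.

Shift to the Maidenhead origin (180°W, 90°S): lon 226.47822, lat 143.79753.
Field: lon ⌊226.47822/20⌋ = 11 → L; lat ⌊143.79753/10⌋ = 14 → O.
Square: lon ⌊6.47822/2⌋ = 3; lat ⌊3.79753/1⌋ = 3.
Subsquare: lon ⌊0.47822/0.0833333⌋ = 5 → f; lat ⌊0.79753/0.0416667⌋ = 19 → t.
Extended square: lon ⌊0.06155/0.00833333⌋ = 7; lat ⌊0.00586/0.00416667⌋ = 1.

LO33ft71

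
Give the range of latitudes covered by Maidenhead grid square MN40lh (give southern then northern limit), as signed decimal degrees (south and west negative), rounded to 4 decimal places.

Field M=12, N=13: +12·20° lon, +13·10° lat → SW at lon 60°, lat 40°.
Square 4, 0: +4·2° lon, +0·1° lat → SW at lon 68°, lat 40°.
Subsquare l=11, h=7: +11·0.0833333° lon, +7·0.0416667° lat → SW at lon 68.9167°, lat 40.2917°.
Cell spans 0.0833333° lon × 0.0416667° lat.
south 40.2917, north 40.3333.

40.2917, 40.3333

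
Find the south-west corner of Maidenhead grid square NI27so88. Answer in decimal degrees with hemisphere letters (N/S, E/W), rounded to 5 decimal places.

Field N=13, I=8: +13·20° lon, +8·10° lat → SW at lon 80°, lat -10°.
Square 2, 7: +2·2° lon, +7·1° lat → SW at lon 84°, lat -3°.
Subsquare s=18, o=14: +18·0.0833333° lon, +14·0.0416667° lat → SW at lon 85.5°, lat -2.41667°.
Extended square 8, 8: +8·0.00833333° lon, +8·0.00416667° lat → SW at lon 85.5667°, lat -2.38333°.
latitude 2.38333° S, longitude 85.56667° E.

2.38333° S, 85.56667° E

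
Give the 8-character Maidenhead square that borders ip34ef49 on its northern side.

IP34eg40

Latitude extended square 9; +1 → 10, wraps to 0, carry into subsquare.
Latitude subsquare f = 5; +1 → 6 = g.
The longitude characters are unchanged.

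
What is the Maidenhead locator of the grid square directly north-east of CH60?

Longitude square 6; +1 → 7.
Latitude square 0; +1 → 1.

CH71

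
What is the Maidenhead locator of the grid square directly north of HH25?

Latitude square 5; +1 → 6.
The longitude characters are unchanged.

HH26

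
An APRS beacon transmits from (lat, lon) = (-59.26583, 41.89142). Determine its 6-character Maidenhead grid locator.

LD00wr

Add 180° to longitude and 90° to latitude: 221.8914, 30.7342.
Field: 221.8914/20 → 11 → L, 30.7342/10 → 3 → D; chars LD.
Square: 1.8914/2 → 0, 0.7342/1 → 0; chars 00.
Subsquare: 1.8914/0.0833333 → 22 → w, 0.7342/0.0416667 → 17 → r; chars wr.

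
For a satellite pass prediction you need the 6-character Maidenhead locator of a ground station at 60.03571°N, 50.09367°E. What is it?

LP50ba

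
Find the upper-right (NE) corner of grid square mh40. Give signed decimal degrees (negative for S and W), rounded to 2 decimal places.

-19.00, 70.00

Field M=12, H=7: +12·20° lon, +7·10° lat → SW at lon 60°, lat -20°.
Square 4, 0: +4·2° lon, +0·1° lat → SW at lon 68°, lat -20°.
Cell spans 2° lon × 1° lat. NE corner is SW corner plus one full cell.
latitude -19.00, longitude 70.00.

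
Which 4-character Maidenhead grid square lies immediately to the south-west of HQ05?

Longitude square 0; −1 → -1, wraps to 9, carry into field.
Longitude field H = 7; −1 → 6 = G.
Latitude square 5; −1 → 4.

GQ94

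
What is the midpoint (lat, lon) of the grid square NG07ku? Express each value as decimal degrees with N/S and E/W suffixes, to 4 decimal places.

22.1458° S, 80.8750° E

Field N=13, G=6: +13·20° lon, +6·10° lat → SW at lon 80°, lat -30°.
Square 0, 7: +0·2° lon, +7·1° lat → SW at lon 80°, lat -23°.
Subsquare k=10, u=20: +10·0.0833333° lon, +20·0.0416667° lat → SW at lon 80.8333°, lat -22.1667°.
Cell spans 0.0833333° lon × 0.0416667° lat. Centre is SW corner plus half of each.
latitude 22.1458° S, longitude 80.8750° E.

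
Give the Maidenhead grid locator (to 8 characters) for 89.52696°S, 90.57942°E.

NA50gl93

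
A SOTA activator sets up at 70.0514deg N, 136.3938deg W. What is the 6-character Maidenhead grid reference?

Offset from 180°W / 90°S: lon 43.6062°, lat 160.0514°.
Field (20°×10°, letters A–R): 43.6062/20 → 2 → C, 160.0514/10 → 16 → Q; chars CQ.
Square (2°×1°, digits 0–9): 3.6062/2 → 1, 0.0514/1 → 0; chars 10.
Subsquare (5′×2.5′, letters a–x): 1.6062/0.0833333 → 19 → t, 0.0514/0.0416667 → 1 → b; chars tb.

CQ10tb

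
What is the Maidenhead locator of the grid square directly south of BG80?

Latitude square 0; −1 → -1, wraps to 9, carry into field.
Latitude field G = 6; −1 → 5 = F.
The longitude characters are unchanged.

BF89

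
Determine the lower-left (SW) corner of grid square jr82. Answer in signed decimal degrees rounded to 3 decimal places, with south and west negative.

Field J=9, R=17: +9·20° lon, +17·10° lat → SW at lon 0°, lat 80°.
Square 8, 2: +8·2° lon, +2·1° lat → SW at lon 16°, lat 82°.
latitude 82.000, longitude 16.000.

82.000, 16.000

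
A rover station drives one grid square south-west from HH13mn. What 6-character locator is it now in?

Longitude subsquare m = 12; −1 → 11 = l.
Latitude subsquare n = 13; −1 → 12 = m.

HH13lm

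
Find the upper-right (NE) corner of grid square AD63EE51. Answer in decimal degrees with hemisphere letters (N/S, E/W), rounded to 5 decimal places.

Field A=0, D=3: +0·20° lon, +3·10° lat → SW at lon -180°, lat -60°.
Square 6, 3: +6·2° lon, +3·1° lat → SW at lon -168°, lat -57°.
Subsquare e=4, e=4: +4·0.0833333° lon, +4·0.0416667° lat → SW at lon -167.667°, lat -56.8333°.
Extended square 5, 1: +5·0.00833333° lon, +1·0.00416667° lat → SW at lon -167.625°, lat -56.8292°.
Cell spans 0.00833333° lon × 0.00416667° lat. NE corner is SW corner plus one full cell.
latitude 56.82500° S, longitude 167.61667° W.

56.82500° S, 167.61667° W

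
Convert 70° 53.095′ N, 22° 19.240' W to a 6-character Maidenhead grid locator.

Add 180° to longitude and 90° to latitude: 157.6793, 160.8849.
Field: 157.6793/20 → 7 → H, 160.8849/10 → 16 → Q; chars HQ.
Square: 17.6793/2 → 8, 0.8849/1 → 0; chars 80.
Subsquare: 1.6793/0.0833333 → 20 → u, 0.8849/0.0416667 → 21 → v; chars uv.

HQ80uv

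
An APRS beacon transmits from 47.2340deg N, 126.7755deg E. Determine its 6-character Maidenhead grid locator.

Add 180° to longitude and 90° to latitude: 306.7755, 137.2340.
Field: 306.7755/20 → 15 → P, 137.2340/10 → 13 → N; chars PN.
Square: 6.7755/2 → 3, 7.2340/1 → 7; chars 37.
Subsquare: 0.7755/0.0833333 → 9 → j, 0.2340/0.0416667 → 5 → f; chars jf.

PN37jf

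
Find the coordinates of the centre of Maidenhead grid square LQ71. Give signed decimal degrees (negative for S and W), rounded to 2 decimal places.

Field L=11, Q=16: +11·20° lon, +16·10° lat → SW at lon 40°, lat 70°.
Square 7, 1: +7·2° lon, +1·1° lat → SW at lon 54°, lat 71°.
Cell spans 2° lon × 1° lat. Centre is SW corner plus half of each.
latitude 71.50, longitude 55.00.

71.50, 55.00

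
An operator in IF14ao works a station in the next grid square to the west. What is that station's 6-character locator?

IF04xo

Longitude subsquare a = 0; −1 → -1, wraps to 23 = x, carry into square.
Longitude square 1; −1 → 0.
The latitude characters are unchanged.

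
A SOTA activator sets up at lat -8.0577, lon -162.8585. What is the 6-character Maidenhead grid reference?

AI81nw

Add 180° to longitude and 90° to latitude: 17.1415, 81.9423.
Field: 17.1415/20 → 0 → A, 81.9423/10 → 8 → I; chars AI.
Square: 17.1415/2 → 8, 1.9423/1 → 1; chars 81.
Subsquare: 1.1415/0.0833333 → 13 → n, 0.9423/0.0416667 → 22 → w; chars nw.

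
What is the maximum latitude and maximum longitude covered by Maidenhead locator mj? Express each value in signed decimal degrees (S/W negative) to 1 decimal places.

Field M=12, J=9: +12·20° lon, +9·10° lat → SW at lon 60°, lat 0°.
Cell spans 20° lon × 10° lat. NE corner is SW corner plus one full cell.
latitude 10.0, longitude 80.0.

10.0, 80.0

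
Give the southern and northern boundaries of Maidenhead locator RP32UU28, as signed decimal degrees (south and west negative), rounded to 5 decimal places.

62.86667, 62.87083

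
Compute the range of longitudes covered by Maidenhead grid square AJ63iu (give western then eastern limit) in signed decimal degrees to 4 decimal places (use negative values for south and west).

-167.3333, -167.2500

Field A=0, J=9: +0·20° lon, +9·10° lat → SW at lon -180°, lat 0°.
Square 6, 3: +6·2° lon, +3·1° lat → SW at lon -168°, lat 3°.
Subsquare i=8, u=20: +8·0.0833333° lon, +20·0.0416667° lat → SW at lon -167.333°, lat 3.83333°.
Cell spans 0.0833333° lon × 0.0416667° lat.
west -167.3333, east -167.2500.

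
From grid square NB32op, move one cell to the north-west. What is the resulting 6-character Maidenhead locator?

Longitude subsquare o = 14; −1 → 13 = n.
Latitude subsquare p = 15; +1 → 16 = q.

NB32nq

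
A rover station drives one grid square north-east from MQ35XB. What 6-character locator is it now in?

Longitude subsquare x = 23; +1 → 24, wraps to 0 = a, carry into square.
Longitude square 3; +1 → 4.
Latitude subsquare b = 1; +1 → 2 = c.

MQ45ac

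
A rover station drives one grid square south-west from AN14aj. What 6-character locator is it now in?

Longitude subsquare a = 0; −1 → -1, wraps to 23 = x, carry into square.
Longitude square 1; −1 → 0.
Latitude subsquare j = 9; −1 → 8 = i.

AN04xi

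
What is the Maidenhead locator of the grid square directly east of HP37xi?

HP47ai

Longitude subsquare x = 23; +1 → 24, wraps to 0 = a, carry into square.
Longitude square 3; +1 → 4.
The latitude characters are unchanged.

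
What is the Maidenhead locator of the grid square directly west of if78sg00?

IF78rg90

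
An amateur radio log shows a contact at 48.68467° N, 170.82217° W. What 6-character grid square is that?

AN48oq

Add 180° to longitude and 90° to latitude: 9.1778, 138.6847.
Field: lon ⌊9.1778/20⌋ = 0 → A; lat ⌊138.6847/10⌋ = 13 → N.
Square: lon ⌊9.1778/2⌋ = 4; lat ⌊8.6847/1⌋ = 8.
Subsquare: lon ⌊1.1778/0.0833333⌋ = 14 → o; lat ⌊0.6847/0.0416667⌋ = 16 → q.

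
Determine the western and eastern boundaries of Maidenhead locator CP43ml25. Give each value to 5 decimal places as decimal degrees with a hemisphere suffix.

130.98333° W, 130.97500° W

Field C=2, P=15: +2·20° lon, +15·10° lat → SW at lon -140°, lat 60°.
Square 4, 3: +4·2° lon, +3·1° lat → SW at lon -132°, lat 63°.
Subsquare m=12, l=11: +12·0.0833333° lon, +11·0.0416667° lat → SW at lon -131°, lat 63.4583°.
Extended square 2, 5: +2·0.00833333° lon, +5·0.00416667° lat → SW at lon -130.983°, lat 63.4792°.
Cell spans 0.00833333° lon × 0.00416667° lat.
west 130.98333° W, east 130.97500° W.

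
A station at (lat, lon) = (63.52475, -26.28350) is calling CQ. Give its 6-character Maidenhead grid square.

Shift to the Maidenhead origin (180°W, 90°S): lon 153.7165, lat 153.5247.
Field: 153.7165/20 → 7 → H, 153.5247/10 → 15 → P; chars HP.
Square: 13.7165/2 → 6, 3.5247/1 → 3; chars 63.
Subsquare: 1.7165/0.0833333 → 20 → u, 0.5247/0.0416667 → 12 → m; chars um.

HP63um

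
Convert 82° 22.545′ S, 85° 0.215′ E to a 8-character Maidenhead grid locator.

Add 180° to longitude and 90° to latitude: 265.00358, 7.62425.
Field: lon ⌊265.00358/20⌋ = 13 → N; lat ⌊7.62425/10⌋ = 0 → A.
Square: lon ⌊5.00358/2⌋ = 2; lat ⌊7.62425/1⌋ = 7.
Subsquare: lon ⌊1.00358/0.0833333⌋ = 12 → m; lat ⌊0.62425/0.0416667⌋ = 14 → o.
Extended square: lon ⌊0.00358/0.00833333⌋ = 0; lat ⌊0.04092/0.00416667⌋ = 9.

NA27mo09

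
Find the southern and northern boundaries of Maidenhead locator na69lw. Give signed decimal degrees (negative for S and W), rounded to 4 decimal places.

Field N=13, A=0: +13·20° lon, +0·10° lat → SW at lon 80°, lat -90°.
Square 6, 9: +6·2° lon, +9·1° lat → SW at lon 92°, lat -81°.
Subsquare l=11, w=22: +11·0.0833333° lon, +22·0.0416667° lat → SW at lon 92.9167°, lat -80.0833°.
Cell spans 0.0833333° lon × 0.0416667° lat.
south -80.0833, north -80.0417.

-80.0833, -80.0417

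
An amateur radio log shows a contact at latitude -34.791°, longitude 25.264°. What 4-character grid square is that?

Shift to the Maidenhead origin (180°W, 90°S): lon 205.26, lat 55.21.
Field (20°×10°, letters A–R): lon ⌊205.26/20⌋ = 10 → K; lat ⌊55.21/10⌋ = 5 → F.
Square (2°×1°, digits 0–9): lon ⌊5.26/2⌋ = 2; lat ⌊5.21/1⌋ = 5.

KF25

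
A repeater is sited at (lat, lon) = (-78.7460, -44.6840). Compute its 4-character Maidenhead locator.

GB71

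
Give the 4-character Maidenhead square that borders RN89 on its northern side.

Latitude square 9; +1 → 10, wraps to 0, carry into field.
Latitude field N = 13; +1 → 14 = O.
The longitude characters are unchanged.

RO80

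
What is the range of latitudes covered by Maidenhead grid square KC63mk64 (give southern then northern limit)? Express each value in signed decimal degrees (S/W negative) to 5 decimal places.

-66.56667, -66.56250

Field K=10, C=2: +10·20° lon, +2·10° lat → SW at lon 20°, lat -70°.
Square 6, 3: +6·2° lon, +3·1° lat → SW at lon 32°, lat -67°.
Subsquare m=12, k=10: +12·0.0833333° lon, +10·0.0416667° lat → SW at lon 33°, lat -66.5833°.
Extended square 6, 4: +6·0.00833333° lon, +4·0.00416667° lat → SW at lon 33.05°, lat -66.5667°.
Cell spans 0.00833333° lon × 0.00416667° lat.
south -66.56667, north -66.56250.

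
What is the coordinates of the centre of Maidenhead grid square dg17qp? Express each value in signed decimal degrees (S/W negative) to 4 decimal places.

Field D=3, G=6: +3·20° lon, +6·10° lat → SW at lon -120°, lat -30°.
Square 1, 7: +1·2° lon, +7·1° lat → SW at lon -118°, lat -23°.
Subsquare q=16, p=15: +16·0.0833333° lon, +15·0.0416667° lat → SW at lon -116.667°, lat -22.375°.
Cell spans 0.0833333° lon × 0.0416667° lat. Centre is SW corner plus half of each.
latitude -22.3542, longitude -116.6250.

-22.3542, -116.6250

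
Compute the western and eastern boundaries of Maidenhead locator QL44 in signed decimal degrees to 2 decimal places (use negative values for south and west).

148.00, 150.00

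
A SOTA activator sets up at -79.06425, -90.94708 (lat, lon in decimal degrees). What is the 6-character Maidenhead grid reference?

EB40mw

Add 180° to longitude and 90° to latitude: 89.0529, 10.9357.
Field (20°×10°, letters A–R): lon ⌊89.0529/20⌋ = 4 → E; lat ⌊10.9357/10⌋ = 1 → B.
Square (2°×1°, digits 0–9): lon ⌊9.0529/2⌋ = 4; lat ⌊0.9357/1⌋ = 0.
Subsquare (5′×2.5′, letters a–x): lon ⌊1.0529/0.0833333⌋ = 12 → m; lat ⌊0.9357/0.0416667⌋ = 22 → w.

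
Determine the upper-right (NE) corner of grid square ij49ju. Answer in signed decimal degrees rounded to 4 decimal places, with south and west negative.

9.8750, -11.1667

Field I=8, J=9: +8·20° lon, +9·10° lat → SW at lon -20°, lat 0°.
Square 4, 9: +4·2° lon, +9·1° lat → SW at lon -12°, lat 9°.
Subsquare j=9, u=20: +9·0.0833333° lon, +20·0.0416667° lat → SW at lon -11.25°, lat 9.83333°.
Cell spans 0.0833333° lon × 0.0416667° lat. NE corner is SW corner plus one full cell.
latitude 9.8750, longitude -11.1667.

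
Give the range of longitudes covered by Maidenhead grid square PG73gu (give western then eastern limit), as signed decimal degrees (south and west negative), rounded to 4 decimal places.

Field P=15, G=6: +15·20° lon, +6·10° lat → SW at lon 120°, lat -30°.
Square 7, 3: +7·2° lon, +3·1° lat → SW at lon 134°, lat -27°.
Subsquare g=6, u=20: +6·0.0833333° lon, +20·0.0416667° lat → SW at lon 134.5°, lat -26.1667°.
Cell spans 0.0833333° lon × 0.0416667° lat.
west 134.5000, east 134.5833.

134.5000, 134.5833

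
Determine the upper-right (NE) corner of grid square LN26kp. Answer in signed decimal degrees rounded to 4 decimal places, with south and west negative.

46.6667, 44.9167

Field L=11, N=13: +11·20° lon, +13·10° lat → SW at lon 40°, lat 40°.
Square 2, 6: +2·2° lon, +6·1° lat → SW at lon 44°, lat 46°.
Subsquare k=10, p=15: +10·0.0833333° lon, +15·0.0416667° lat → SW at lon 44.8333°, lat 46.625°.
Cell spans 0.0833333° lon × 0.0416667° lat. NE corner is SW corner plus one full cell.
latitude 46.6667, longitude 44.9167.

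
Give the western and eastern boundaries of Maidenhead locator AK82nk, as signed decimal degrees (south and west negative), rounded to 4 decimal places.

-162.9167, -162.8333

Field A=0, K=10: +0·20° lon, +10·10° lat → SW at lon -180°, lat 10°.
Square 8, 2: +8·2° lon, +2·1° lat → SW at lon -164°, lat 12°.
Subsquare n=13, k=10: +13·0.0833333° lon, +10·0.0416667° lat → SW at lon -162.917°, lat 12.4167°.
Cell spans 0.0833333° lon × 0.0416667° lat.
west -162.9167, east -162.8333.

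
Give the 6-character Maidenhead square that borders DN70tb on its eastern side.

Longitude subsquare t = 19; +1 → 20 = u.
The latitude characters are unchanged.

DN70ub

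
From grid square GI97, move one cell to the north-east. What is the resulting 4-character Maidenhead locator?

Longitude square 9; +1 → 10, wraps to 0, carry into field.
Longitude field G = 6; +1 → 7 = H.
Latitude square 7; +1 → 8.

HI08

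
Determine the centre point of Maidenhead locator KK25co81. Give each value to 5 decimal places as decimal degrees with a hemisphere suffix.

Field K=10, K=10: +10·20° lon, +10·10° lat → SW at lon 20°, lat 10°.
Square 2, 5: +2·2° lon, +5·1° lat → SW at lon 24°, lat 15°.
Subsquare c=2, o=14: +2·0.0833333° lon, +14·0.0416667° lat → SW at lon 24.1667°, lat 15.5833°.
Extended square 8, 1: +8·0.00833333° lon, +1·0.00416667° lat → SW at lon 24.2333°, lat 15.5875°.
Cell spans 0.00833333° lon × 0.00416667° lat. Centre is SW corner plus half of each.
latitude 15.58958° N, longitude 24.23750° E.

15.58958° N, 24.23750° E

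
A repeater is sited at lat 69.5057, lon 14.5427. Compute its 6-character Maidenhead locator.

JP79gm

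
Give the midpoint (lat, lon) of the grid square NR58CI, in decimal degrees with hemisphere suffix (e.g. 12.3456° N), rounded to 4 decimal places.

Field N=13, R=17: +13·20° lon, +17·10° lat → SW at lon 80°, lat 80°.
Square 5, 8: +5·2° lon, +8·1° lat → SW at lon 90°, lat 88°.
Subsquare c=2, i=8: +2·0.0833333° lon, +8·0.0416667° lat → SW at lon 90.1667°, lat 88.3333°.
Cell spans 0.0833333° lon × 0.0416667° lat. Centre is SW corner plus half of each.
latitude 88.3542° N, longitude 90.2083° E.

88.3542° N, 90.2083° E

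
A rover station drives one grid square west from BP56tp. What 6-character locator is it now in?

BP56sp

Longitude subsquare t = 19; −1 → 18 = s.
The latitude characters are unchanged.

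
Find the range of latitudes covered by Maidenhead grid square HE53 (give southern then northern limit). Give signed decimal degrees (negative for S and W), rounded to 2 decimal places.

-47.00, -46.00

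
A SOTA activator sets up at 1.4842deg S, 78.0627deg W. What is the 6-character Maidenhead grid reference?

Shift to the Maidenhead origin (180°W, 90°S): lon 101.9373, lat 88.5158.
Field: 101.9373/20 → 5 → F, 88.5158/10 → 8 → I; chars FI.
Square: 1.9373/2 → 0, 8.5158/1 → 8; chars 08.
Subsquare: 1.9373/0.0833333 → 23 → x, 0.5158/0.0416667 → 12 → m; chars xm.

FI08xm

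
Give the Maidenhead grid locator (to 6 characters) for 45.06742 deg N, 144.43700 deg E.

Shift to the Maidenhead origin (180°W, 90°S): lon 324.4370, lat 135.0674.
Field: 324.4370/20 → 16 → Q, 135.0674/10 → 13 → N; chars QN.
Square: 4.4370/2 → 2, 5.0674/1 → 5; chars 25.
Subsquare: 0.4370/0.0833333 → 5 → f, 0.0674/0.0416667 → 1 → b; chars fb.

QN25fb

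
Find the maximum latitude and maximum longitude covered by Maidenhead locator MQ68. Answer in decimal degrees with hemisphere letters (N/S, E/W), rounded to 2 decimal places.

79.00° N, 74.00° E

Field M=12, Q=16: +12·20° lon, +16·10° lat → SW at lon 60°, lat 70°.
Square 6, 8: +6·2° lon, +8·1° lat → SW at lon 72°, lat 78°.
Cell spans 2° lon × 1° lat. NE corner is SW corner plus one full cell.
latitude 79.00° N, longitude 74.00° E.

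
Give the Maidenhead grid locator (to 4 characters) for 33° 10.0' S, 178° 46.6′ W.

Shift to the Maidenhead origin (180°W, 90°S): lon 1.22, lat 56.83.
Field: lon ⌊1.22/20⌋ = 0 → A; lat ⌊56.83/10⌋ = 5 → F.
Square: lon ⌊1.22/2⌋ = 0; lat ⌊6.83/1⌋ = 6.

AF06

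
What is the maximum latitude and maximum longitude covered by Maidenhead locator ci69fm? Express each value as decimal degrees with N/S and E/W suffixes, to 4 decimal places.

0.4583° S, 127.5000° W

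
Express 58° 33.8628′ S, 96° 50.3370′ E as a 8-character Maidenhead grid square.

ND81kk04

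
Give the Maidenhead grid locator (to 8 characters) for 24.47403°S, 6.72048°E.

Shift to the Maidenhead origin (180°W, 90°S): lon 186.72048, lat 65.52597.
Field: lon ⌊186.72048/20⌋ = 9 → J; lat ⌊65.52597/10⌋ = 6 → G.
Square: lon ⌊6.72048/2⌋ = 3; lat ⌊5.52597/1⌋ = 5.
Subsquare: lon ⌊0.72048/0.0833333⌋ = 8 → i; lat ⌊0.52597/0.0416667⌋ = 12 → m.
Extended square: lon ⌊0.05381/0.00833333⌋ = 6; lat ⌊0.02597/0.00416667⌋ = 6.

JG35im66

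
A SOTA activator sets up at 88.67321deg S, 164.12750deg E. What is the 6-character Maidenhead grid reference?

RA21bh

Shift to the Maidenhead origin (180°W, 90°S): lon 344.1275, lat 1.3268.
Field: 344.1275/20 → 17 → R, 1.3268/10 → 0 → A; chars RA.
Square: 4.1275/2 → 2, 1.3268/1 → 1; chars 21.
Subsquare: 0.1275/0.0833333 → 1 → b, 0.3268/0.0416667 → 7 → h; chars bh.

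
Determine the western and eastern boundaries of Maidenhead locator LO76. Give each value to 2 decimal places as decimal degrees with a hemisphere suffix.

54.00° E, 56.00° E

Field L=11, O=14: +11·20° lon, +14·10° lat → SW at lon 40°, lat 50°.
Square 7, 6: +7·2° lon, +6·1° lat → SW at lon 54°, lat 56°.
Cell spans 2° lon × 1° lat.
west 54.00° E, east 56.00° E.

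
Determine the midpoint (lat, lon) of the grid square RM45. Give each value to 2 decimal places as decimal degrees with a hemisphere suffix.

35.50° N, 169.00° E

Field R=17, M=12: +17·20° lon, +12·10° lat → SW at lon 160°, lat 30°.
Square 4, 5: +4·2° lon, +5·1° lat → SW at lon 168°, lat 35°.
Cell spans 2° lon × 1° lat. Centre is SW corner plus half of each.
latitude 35.50° N, longitude 169.00° E.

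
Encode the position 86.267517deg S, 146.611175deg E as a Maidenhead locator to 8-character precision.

QA33hr35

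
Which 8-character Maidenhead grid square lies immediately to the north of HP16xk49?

Latitude extended square 9; +1 → 10, wraps to 0, carry into subsquare.
Latitude subsquare k = 10; +1 → 11 = l.
The longitude characters are unchanged.

HP16xl40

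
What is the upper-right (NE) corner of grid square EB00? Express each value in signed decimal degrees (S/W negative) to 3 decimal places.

-79.000, -98.000

Field E=4, B=1: +4·20° lon, +1·10° lat → SW at lon -100°, lat -80°.
Square 0, 0: +0·2° lon, +0·1° lat → SW at lon -100°, lat -80°.
Cell spans 2° lon × 1° lat. NE corner is SW corner plus one full cell.
latitude -79.000, longitude -98.000.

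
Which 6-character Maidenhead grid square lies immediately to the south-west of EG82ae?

EG72xd

Longitude subsquare a = 0; −1 → -1, wraps to 23 = x, carry into square.
Longitude square 8; −1 → 7.
Latitude subsquare e = 4; −1 → 3 = d.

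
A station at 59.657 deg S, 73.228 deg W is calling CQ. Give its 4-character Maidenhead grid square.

FD30

Add 180° to longitude and 90° to latitude: 106.77, 30.34.
Field: lon ⌊106.77/20⌋ = 5 → F; lat ⌊30.34/10⌋ = 3 → D.
Square: lon ⌊6.77/2⌋ = 3; lat ⌊0.34/1⌋ = 0.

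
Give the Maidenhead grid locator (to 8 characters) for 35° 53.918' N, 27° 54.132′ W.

Shift to the Maidenhead origin (180°W, 90°S): lon 152.09780, lat 125.89863.
Field (20°×10°, letters A–R): lon ⌊152.09780/20⌋ = 7 → H; lat ⌊125.89863/10⌋ = 12 → M.
Square (2°×1°, digits 0–9): lon ⌊12.09780/2⌋ = 6; lat ⌊5.89863/1⌋ = 5.
Subsquare (5′×2.5′, letters a–x): lon ⌊0.09780/0.0833333⌋ = 1 → b; lat ⌊0.89863/0.0416667⌋ = 21 → v.
Extended square (30″×15″, digits 0–9): lon ⌊0.01447/0.00833333⌋ = 1; lat ⌊0.02363/0.00416667⌋ = 5.

HM65bv15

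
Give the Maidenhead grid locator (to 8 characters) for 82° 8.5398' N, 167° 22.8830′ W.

Add 180° to longitude and 90° to latitude: 12.61862, 172.14233.
Field: lon ⌊12.61862/20⌋ = 0 → A; lat ⌊172.14233/10⌋ = 17 → R.
Square: lon ⌊12.61862/2⌋ = 6; lat ⌊2.14233/1⌋ = 2.
Subsquare: lon ⌊0.61862/0.0833333⌋ = 7 → h; lat ⌊0.14233/0.0416667⌋ = 3 → d.
Extended square: lon ⌊0.03528/0.00833333⌋ = 4; lat ⌊0.01733/0.00416667⌋ = 4.

AR62hd44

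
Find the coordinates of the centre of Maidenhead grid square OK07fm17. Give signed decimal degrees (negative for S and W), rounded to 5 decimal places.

17.53125, 100.42917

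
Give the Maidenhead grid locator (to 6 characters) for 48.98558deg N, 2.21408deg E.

JN18cx

Shift to the Maidenhead origin (180°W, 90°S): lon 182.2141, lat 138.9856.
Field: lon ⌊182.2141/20⌋ = 9 → J; lat ⌊138.9856/10⌋ = 13 → N.
Square: lon ⌊2.2141/2⌋ = 1; lat ⌊8.9856/1⌋ = 8.
Subsquare: lon ⌊0.2141/0.0833333⌋ = 2 → c; lat ⌊0.9856/0.0416667⌋ = 23 → x.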